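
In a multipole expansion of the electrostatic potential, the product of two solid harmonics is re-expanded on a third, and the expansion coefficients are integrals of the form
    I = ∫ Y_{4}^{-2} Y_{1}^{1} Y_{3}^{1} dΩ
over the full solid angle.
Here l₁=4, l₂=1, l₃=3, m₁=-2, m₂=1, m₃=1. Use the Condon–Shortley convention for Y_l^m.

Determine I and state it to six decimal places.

0.238414

Rules hold: Σm=0, L=8 even, 3≤3≤5.
N = 9·3·7 = 189
Δ = 2!·6!·0!/9! = 1/252
Racah Σ t=1..1: t=1:−1/36 = -1/36
⇒ 3j(4 1 3; 0 0 0)² = 4/63, sgn +1
Racah Σ t=2..2: t=2:+1/96 = 1/96
⇒ 3j(4 1 3; -2 1 1)² = 5/84, sgn +1
4πI² = N·(3j₀)²·(3jₘ)² = 5/7
I = +1·√(0.714286/4π) = 0.23841361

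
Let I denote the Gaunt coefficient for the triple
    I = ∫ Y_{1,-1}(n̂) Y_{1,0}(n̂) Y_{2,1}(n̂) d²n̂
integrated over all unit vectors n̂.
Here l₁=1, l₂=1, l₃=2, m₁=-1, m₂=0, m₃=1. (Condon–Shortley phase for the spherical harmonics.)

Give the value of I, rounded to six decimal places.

-0.218510

Rules hold: Σm=0, L=4 even, 0≤2≤2.
N = 3·3·5 = 45
Δ = 0!·2!·2!/5! = 1/30
Racah Σ t=0..0: t=0:+1/1 = 1/1
⇒ 3j(1 1 2; 0 0 0)² = 2/15, sgn +1
Racah Σ t=0..0: t=0:+1/2 = 1/2
⇒ 3j(1 1 2; -1 0 1)² = 1/10, sgn -1
4πI² = N·(3j₀)²·(3jₘ)² = 3/5
I = -1·√(0.6/4π) = -0.21850969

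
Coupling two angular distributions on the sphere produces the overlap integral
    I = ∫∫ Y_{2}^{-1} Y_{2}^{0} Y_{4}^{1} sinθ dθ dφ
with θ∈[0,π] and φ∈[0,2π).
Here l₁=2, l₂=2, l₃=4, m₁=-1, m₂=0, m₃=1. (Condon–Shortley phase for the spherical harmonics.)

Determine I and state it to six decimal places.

-0.220728

m-sum 0 ✓  L=8 even ✓  0≤4≤4 ✓
Π(2lᵢ+1) = 5×5×9 = 225
triangle coeff Δ(2,2,4) = 1/630
Σ_t [0,0]: t=0:+1/16 = 1/16
(3j)²=2/35 [(2 2 4; 0 0 0)], sign=+1
Σ_t [0,0]: t=0:+1/24 = 1/24
(3j)²=1/21 [(2 2 4; -1 0 1)], sign=-1
⇒ 4πI² = 30/49
I = (-1)√(30/49/(4π)) = -0.22072812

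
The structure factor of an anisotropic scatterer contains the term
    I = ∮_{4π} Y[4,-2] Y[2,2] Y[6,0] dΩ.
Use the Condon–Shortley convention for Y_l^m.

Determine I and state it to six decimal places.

0.061597

m-sum 0 ✓  L=12 even ✓  2≤6≤6 ✓
Π(2lᵢ+1) = 9×5×13 = 585
triangle coeff Δ(4,2,6) = 1/6435
Σ_t [0,0]: t=0:+1/2304 = 1/2304
(3j)²=5/143 [(4 2 6; 0 0 0)], sign=+1
Σ_t [0,0]: t=0:+1/34560 = 1/34560
(3j)²=1/429 [(4 2 6; -2 2 0)], sign=+1
⇒ 4πI² = 75/1573
I = (+1)√(75/1573/(4π)) = 0.06159725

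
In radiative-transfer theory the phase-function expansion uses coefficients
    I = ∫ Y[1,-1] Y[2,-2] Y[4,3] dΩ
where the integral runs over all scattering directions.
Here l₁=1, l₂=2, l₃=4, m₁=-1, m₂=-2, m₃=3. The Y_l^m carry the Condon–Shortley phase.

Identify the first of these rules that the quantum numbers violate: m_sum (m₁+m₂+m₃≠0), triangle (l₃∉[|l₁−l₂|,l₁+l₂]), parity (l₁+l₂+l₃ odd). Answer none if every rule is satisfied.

triangle

Σmᵢ = 0  ✓
l₃∈[|l₁−l₂|,l₁+l₂]=[1,3], have l₃=4  ✗
Σlᵢ = 7 ⇒ odd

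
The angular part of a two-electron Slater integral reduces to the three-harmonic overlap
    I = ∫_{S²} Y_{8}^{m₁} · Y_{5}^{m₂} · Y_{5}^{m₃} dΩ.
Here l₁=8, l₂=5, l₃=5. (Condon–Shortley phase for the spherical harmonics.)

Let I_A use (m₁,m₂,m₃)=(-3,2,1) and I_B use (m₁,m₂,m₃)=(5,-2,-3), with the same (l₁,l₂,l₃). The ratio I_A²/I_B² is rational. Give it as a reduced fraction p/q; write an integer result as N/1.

l's match ⇒ only the (l;m) 3-j factors differ between A and B.
A: triangle coeff Δ(8,5,5) = 1/37413090; Σ_t [5,7]: t=5:−1/2073600 t=6:+1/1036800 t=7:−1/5806080 = 1/3225600; (3j)²=27/4199 [(8 5 5; -3 2 1)], sign=+1
B: triangle coeff Δ(8,5,5) = 1/37413090; Σ_t [1,3]: t=1:−1/14515200 t=2:+1/7257600 t=3:−1/58060800 = 1/19353600; (3j)²=21/3230 [(8 5 5; 5 -2 -3)], sign=+1
I_A²/I_B² = (27/4199)/(21/3230) = 90/91

90/91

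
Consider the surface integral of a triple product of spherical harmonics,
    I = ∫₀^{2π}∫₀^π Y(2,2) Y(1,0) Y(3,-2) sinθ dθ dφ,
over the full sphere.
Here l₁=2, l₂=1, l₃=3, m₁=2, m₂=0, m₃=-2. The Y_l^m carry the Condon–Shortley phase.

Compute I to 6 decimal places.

0.184674

Rules hold: Σm=0, L=6 even, 1≤3≤3.
N = 5·3·7 = 105
Δ = 0!·4!·2!/7! = 1/105
Racah Σ t=0..0: t=0:+1/4 = 1/4
⇒ 3j(2 1 3; 0 0 0)² = 3/35, sgn -1
Racah Σ t=0..0: t=0:+1/24 = 1/24
⇒ 3j(2 1 3; 2 0 -2)² = 1/21, sgn -1
4πI² = N·(3j₀)²·(3jₘ)² = 3/7
I = +1·√(0.428571/4π) = 0.18467439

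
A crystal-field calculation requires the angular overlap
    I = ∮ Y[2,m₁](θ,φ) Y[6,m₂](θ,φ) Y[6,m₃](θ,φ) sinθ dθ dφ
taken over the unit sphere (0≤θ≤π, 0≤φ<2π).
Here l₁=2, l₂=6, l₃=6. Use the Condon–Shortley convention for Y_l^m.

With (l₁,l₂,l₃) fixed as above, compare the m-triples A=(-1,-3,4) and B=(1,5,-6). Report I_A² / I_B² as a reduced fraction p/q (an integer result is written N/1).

245/242

Same 2,6,6: normalisation and zero-m 3j drop out of the ratio.
A: Δ: 2! 2! 10! / 15! → 1/90090; sum: t=1:−1/161280 t=2:+1/725760 = -1/207360; 3j²(2 6 6; -1 -3 4) = Δ·Π!·Σ² = 7/286  (sign -1)
B: Δ: 2! 2! 10! / 15! → 1/90090; sum: t=1:−1/7257600 = -1/7257600; 3j²(2 6 6; 1 5 -6) = Δ·Π!·Σ² = 11/455  (sign -1)
I_A²/I_B² = (7/286)/(11/455) = 245/242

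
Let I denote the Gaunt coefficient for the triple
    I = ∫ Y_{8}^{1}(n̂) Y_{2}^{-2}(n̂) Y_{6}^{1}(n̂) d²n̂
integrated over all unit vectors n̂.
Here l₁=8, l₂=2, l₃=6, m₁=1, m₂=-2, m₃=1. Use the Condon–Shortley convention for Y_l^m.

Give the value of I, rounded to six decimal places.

Rules hold: Σm=0, L=16 even, 6≤6≤10.
N = 17·5·13 = 1105
Δ = 4!·12!·0!/17! = 1/30940
Racah Σ t=2..2: t=2:+1/2073600 = 1/2073600
⇒ 3j(8 2 6; 0 0 0)² = 28/1105, sgn +1
Racah Σ t=0..0: t=0:+1/14515200 = 1/14515200
⇒ 3j(8 2 6; 1 -2 1)² = 9/2210, sgn -1
4πI² = N·(3j₀)²·(3jₘ)² = 126/1105
I = -1·√(0.114027/4π) = -0.09525750

-0.095258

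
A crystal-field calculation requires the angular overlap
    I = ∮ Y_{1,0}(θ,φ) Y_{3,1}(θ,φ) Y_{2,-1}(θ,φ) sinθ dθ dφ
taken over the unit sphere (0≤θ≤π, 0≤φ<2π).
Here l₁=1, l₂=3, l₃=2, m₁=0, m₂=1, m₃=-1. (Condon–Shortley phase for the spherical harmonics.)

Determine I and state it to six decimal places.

m-sum 0 ✓  L=6 even ✓  2≤2≤4 ✓
Π(2lᵢ+1) = 3×7×5 = 105
triangle coeff Δ(1,3,2) = 1/105
Σ_t [1,1]: t=1:−1/4 = -1/4
(3j)²=3/35 [(1 3 2; 0 0 0)], sign=-1
Σ_t [1,1]: t=1:−1/6 = -1/6
(3j)²=8/105 [(1 3 2; 0 1 -1)], sign=+1
⇒ 4πI² = 24/35
I = (-1)√(24/35/(4π)) = -0.23359668

-0.233597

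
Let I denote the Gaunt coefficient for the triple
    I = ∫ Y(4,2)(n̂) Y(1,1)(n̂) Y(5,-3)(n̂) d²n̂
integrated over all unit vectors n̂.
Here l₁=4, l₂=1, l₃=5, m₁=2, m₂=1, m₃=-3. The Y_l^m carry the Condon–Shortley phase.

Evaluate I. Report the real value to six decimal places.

Rules hold: Σm=0, L=10 even, 3≤5≤5.
N = 9·3·11 = 297
Δ = 0!·8!·2!/11! = 1/495
Racah Σ t=0..0: t=0:+1/576 = 1/576
⇒ 3j(4 1 5; 0 0 0)² = 5/99, sgn -1
Racah Σ t=0..0: t=0:+1/2880 = 1/2880
⇒ 3j(4 1 5; 2 1 -3)² = 28/495, sgn +1
4πI² = N·(3j₀)²·(3jₘ)² = 28/33
I = -1·√(0.848485/4π) = -0.25984664

-0.259847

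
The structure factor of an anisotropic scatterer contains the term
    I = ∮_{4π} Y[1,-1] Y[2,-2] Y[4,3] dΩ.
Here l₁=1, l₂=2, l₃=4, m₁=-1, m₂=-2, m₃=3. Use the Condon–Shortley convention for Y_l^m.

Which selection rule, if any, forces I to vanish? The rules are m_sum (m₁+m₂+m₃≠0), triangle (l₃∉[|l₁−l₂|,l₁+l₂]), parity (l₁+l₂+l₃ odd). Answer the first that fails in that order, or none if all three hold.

azimuthal sum: -1 − 2 + 3 = 0  ✓
1 ≤ 4 ≤ 3 (triangle on l)  ✗
L = 1 + 2 + 4 = 7 (odd)

triangle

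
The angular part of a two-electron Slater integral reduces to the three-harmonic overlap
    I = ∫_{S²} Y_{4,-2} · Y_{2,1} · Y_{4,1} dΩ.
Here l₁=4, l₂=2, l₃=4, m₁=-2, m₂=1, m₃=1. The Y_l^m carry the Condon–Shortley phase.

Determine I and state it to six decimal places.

Rules hold: Σm=0, L=10 even, 2≤4≤6.
N = 9·5·9 = 405
Δ = 2!·6!·2!/11! = 1/13860
Racah Σ t=0..2: t=0:+1/192 t=1:−1/36 t=2:+1/192 = -5/288
⇒ 3j(4 2 4; 0 0 0)² = 20/693, sgn -1
Racah Σ t=1..2: t=1:−1/240 t=2:+1/96 = 1/160
⇒ 3j(4 2 4; -2 1 1)² = 27/1540, sgn -1
4πI² = N·(3j₀)²·(3jₘ)² = 1215/5929
I = +1·√(0.204925/4π) = 0.12770047

0.127700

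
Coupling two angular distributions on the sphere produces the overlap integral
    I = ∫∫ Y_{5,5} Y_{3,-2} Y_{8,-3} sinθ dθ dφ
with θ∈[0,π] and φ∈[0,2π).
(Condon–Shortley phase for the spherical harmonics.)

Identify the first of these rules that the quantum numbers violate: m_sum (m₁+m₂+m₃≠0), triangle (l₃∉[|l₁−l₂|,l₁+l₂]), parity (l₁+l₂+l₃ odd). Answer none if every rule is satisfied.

none

azimuthal sum: 5 − 2 − 3 = 0  ✓
2 ≤ 8 ≤ 8 (triangle on l)  ✓
L = 5 + 3 + 8 = 16 (even)  ✓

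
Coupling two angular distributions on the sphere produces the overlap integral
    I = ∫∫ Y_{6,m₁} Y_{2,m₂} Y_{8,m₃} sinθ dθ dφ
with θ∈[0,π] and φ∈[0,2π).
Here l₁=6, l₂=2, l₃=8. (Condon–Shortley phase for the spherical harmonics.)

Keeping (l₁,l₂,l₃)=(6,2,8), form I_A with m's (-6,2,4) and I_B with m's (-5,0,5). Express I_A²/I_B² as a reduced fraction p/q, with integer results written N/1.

1/234

Same 6,2,8: normalisation and zero-m 3j drop out of the ratio.
A: Δ: 0! 12! 4! / 17! → 1/30940; sum: t=0:+1/11496038400 = 1/11496038400; 3j²(6 2 8; -6 2 4) = Δ·Π!·Σ² = 1/30940  (sign +1)
B: Δ: 0! 12! 4! / 17! → 1/30940; sum: t=0:+1/159667200 = 1/159667200; 3j²(6 2 8; -5 0 5) = Δ·Π!·Σ² = 9/1190  (sign -1)
I_A²/I_B² = (1/30940)/(9/1190) = 1/234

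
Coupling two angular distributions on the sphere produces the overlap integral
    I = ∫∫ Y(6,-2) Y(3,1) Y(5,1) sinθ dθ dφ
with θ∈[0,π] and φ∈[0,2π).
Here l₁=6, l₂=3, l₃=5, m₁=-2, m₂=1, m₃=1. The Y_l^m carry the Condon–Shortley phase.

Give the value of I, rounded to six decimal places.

Checks pass: Σm=0; 14 even; l₃=5∈[3,9].
(2·6+1)(2·3+1)(2·5+1) = 1001
Δ: 4! 8! 2! / 15! → 1/675675
sum: t=1:−1/8640 t=2:+1/2304 t=3:−1/8640 = 7/34560
3j²(6 3 5; 0 0 0) = Δ·Π!·Σ² = 7/429  (sign -1)
sum: t=2:+1/11520 t=3:−1/4320 t=4:+1/27648 = -1/9216
3j²(6 3 5; -2 1 1) = Δ·Π!·Σ² = 2/143  (sign -1)
combine: 4πI² = 1001·7/429·2/143 = 98/429
take √, sign +1: I = 0.13482780

0.134828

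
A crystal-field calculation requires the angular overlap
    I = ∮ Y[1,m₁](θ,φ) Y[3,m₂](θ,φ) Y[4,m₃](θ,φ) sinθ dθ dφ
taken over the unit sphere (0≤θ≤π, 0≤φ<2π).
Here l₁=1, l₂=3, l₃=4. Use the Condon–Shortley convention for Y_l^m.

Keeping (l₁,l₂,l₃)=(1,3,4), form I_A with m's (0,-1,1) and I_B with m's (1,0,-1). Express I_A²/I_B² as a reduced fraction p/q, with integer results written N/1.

Same 1,3,4: normalisation and zero-m 3j drop out of the ratio.
A: Δ: 0! 2! 6! / 9! → 1/252; sum: t=0:+1/48 = 1/48; 3j²(1 3 4; 0 -1 1) = Δ·Π!·Σ² = 5/84  (sign -1)
B: Δ: 0! 2! 6! / 9! → 1/252; sum: t=0:+1/72 = 1/72; 3j²(1 3 4; 1 0 -1) = Δ·Π!·Σ² = 5/126  (sign -1)
I_A²/I_B² = (5/84)/(5/126) = 3/2

3/2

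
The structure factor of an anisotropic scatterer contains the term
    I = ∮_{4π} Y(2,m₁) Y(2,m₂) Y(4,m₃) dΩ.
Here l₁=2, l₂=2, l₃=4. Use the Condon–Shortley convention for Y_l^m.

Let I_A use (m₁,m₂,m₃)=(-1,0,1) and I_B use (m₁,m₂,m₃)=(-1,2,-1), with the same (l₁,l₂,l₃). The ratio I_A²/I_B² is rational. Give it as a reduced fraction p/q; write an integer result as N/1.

Shared (l₁,l₂,l₃)=(2,2,4): N and (l;000)² cancel in I_A²/I_B².
A: Δ = 0!·4!·4!/9! = 1/630; Racah Σ t=0..0: t=0:+1/24 = 1/24; ⇒ 3j(2 2 4; -1 0 1)² = 1/21, sgn -1
B: Δ = 0!·4!·4!/9! = 1/630; Racah Σ t=0..0: t=0:+1/144 = 1/144; ⇒ 3j(2 2 4; -1 2 -1)² = 1/126, sgn -1
I_A²/I_B² = (1/21)/(1/126) = 6/1

6/1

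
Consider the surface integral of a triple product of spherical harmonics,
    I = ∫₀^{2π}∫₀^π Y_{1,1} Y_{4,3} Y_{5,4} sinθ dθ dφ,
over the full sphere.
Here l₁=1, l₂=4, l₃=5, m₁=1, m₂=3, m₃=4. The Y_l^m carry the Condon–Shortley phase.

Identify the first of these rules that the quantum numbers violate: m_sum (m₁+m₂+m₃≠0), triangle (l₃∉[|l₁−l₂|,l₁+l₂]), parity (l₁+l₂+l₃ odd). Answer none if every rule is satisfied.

azimuthal sum: 1 + 3 + 4 = 8  ✗
3 ≤ 5 ≤ 5 (triangle on l)
L = 1 + 4 + 5 = 10 (even)

m_sum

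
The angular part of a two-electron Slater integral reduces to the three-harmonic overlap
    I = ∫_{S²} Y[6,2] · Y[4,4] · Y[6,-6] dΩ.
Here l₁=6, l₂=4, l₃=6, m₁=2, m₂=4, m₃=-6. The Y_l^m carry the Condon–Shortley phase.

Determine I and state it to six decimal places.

0.056161

m-sum 0 ✓  L=16 even ✓  2≤6≤10 ✓
Π(2lᵢ+1) = 13×9×13 = 1521
triangle coeff Δ(6,4,6) = 1/15315300
Σ_t [0,4]: t=0:+1/829440 t=1:−1/25920 t=2:+1/9216 t=3:−1/25920 t=4:+1/829440 = 7/207360
(3j)²=28/2431 [(6 4 6; 0 0 0)], sign=+1
Σ_t [4,4]: t=4:+1/23224320 = 1/23224320
(3j)²=1/442 [(6 4 6; 2 4 -6)], sign=+1
⇒ 4πI² = 126/3179
I = (+1)√(126/3179/(4π)) = 0.05616103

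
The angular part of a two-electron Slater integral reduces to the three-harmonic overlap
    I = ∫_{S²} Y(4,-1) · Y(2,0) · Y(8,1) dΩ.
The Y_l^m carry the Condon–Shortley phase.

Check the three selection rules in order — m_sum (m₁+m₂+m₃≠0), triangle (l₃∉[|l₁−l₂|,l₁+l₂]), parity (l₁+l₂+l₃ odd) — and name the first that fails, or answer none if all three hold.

azimuthal sum: -1 + 0 + 1 = 0  ✓
2 ≤ 8 ≤ 6 (triangle on l)  ✗
L = 4 + 2 + 8 = 14 (even)

triangle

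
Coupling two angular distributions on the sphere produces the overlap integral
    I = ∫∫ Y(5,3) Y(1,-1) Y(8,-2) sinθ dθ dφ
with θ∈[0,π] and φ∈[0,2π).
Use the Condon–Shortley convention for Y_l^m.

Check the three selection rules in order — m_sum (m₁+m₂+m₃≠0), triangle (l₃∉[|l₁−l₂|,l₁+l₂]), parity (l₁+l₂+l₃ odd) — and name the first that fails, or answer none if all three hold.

Σmᵢ = 0  ✓
l₃∈[|l₁−l₂|,l₁+l₂]=[4,6], have l₃=8  ✗
Σlᵢ = 14 ⇒ even

triangle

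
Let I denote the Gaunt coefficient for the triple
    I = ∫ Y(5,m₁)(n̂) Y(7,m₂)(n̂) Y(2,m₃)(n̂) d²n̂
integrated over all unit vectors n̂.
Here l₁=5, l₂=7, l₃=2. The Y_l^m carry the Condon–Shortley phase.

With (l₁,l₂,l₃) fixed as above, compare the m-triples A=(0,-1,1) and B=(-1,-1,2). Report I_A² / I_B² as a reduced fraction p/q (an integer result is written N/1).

Shared (l₁,l₂,l₃)=(5,7,2): N and (l;000)² cancel in I_A²/I_B².
A: Δ = 10!·0!·4!/15! = 1/15015; Racah Σ t=5..5: t=5:−1/86400 = -1/86400; ⇒ 3j(5 7 2; 0 -1 1)² = 16/715, sgn +1
B: Δ = 10!·0!·4!/15! = 1/15015; Racah Σ t=6..6: t=6:+1/414720 = 1/414720; ⇒ 3j(5 7 2; -1 -1 2)² = 2/429, sgn +1
I_A²/I_B² = (16/715)/(2/429) = 24/5

24/5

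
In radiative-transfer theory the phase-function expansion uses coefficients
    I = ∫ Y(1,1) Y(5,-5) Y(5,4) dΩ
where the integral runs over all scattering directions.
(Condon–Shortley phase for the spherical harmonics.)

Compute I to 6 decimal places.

L=11 odd ⇒ parity kills the (l;000) factor ⇒ I = 0

0.000000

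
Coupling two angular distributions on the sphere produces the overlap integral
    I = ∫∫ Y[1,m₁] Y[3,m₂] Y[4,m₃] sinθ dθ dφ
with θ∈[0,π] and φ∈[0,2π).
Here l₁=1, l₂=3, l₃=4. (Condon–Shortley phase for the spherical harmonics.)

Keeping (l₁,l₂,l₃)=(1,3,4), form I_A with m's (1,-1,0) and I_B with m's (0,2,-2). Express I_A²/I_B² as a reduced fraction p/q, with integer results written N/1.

Shared (l₁,l₂,l₃)=(1,3,4): N and (l;000)² cancel in I_A²/I_B².
A: Δ = 0!·2!·6!/9! = 1/252; Racah Σ t=0..0: t=0:+1/96 = 1/96; ⇒ 3j(1 3 4; 1 -1 0)² = 1/42, sgn +1
B: Δ = 0!·2!·6!/9! = 1/252; Racah Σ t=0..0: t=0:+1/120 = 1/120; ⇒ 3j(1 3 4; 0 2 -2)² = 1/21, sgn +1
I_A²/I_B² = (1/42)/(1/21) = 1/2

1/2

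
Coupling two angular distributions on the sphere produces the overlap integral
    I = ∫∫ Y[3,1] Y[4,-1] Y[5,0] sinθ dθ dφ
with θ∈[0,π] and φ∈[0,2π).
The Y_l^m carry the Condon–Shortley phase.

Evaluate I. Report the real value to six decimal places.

-0.009577

Checks pass: Σm=0; 12 even; l₃=5∈[1,7].
(2·3+1)(2·4+1)(2·5+1) = 693
Δ: 2! 4! 6! / 13! → 1/180180
sum: t=0:+1/576 t=1:−1/144 t=2:+1/576 = -1/288
3j²(3 4 5; 0 0 0) = Δ·Π!·Σ² = 20/1001  (sign +1)
sum: t=0:+1/288 t=1:−1/288 t=2:+1/5760 = 1/5760
3j²(3 4 5; 1 -1 0) = Δ·Π!·Σ² = 1/12012  (sign -1)
combine: 4πI² = 693·20/1001·1/12012 = 15/13013
take √, sign -1: I = -0.00957750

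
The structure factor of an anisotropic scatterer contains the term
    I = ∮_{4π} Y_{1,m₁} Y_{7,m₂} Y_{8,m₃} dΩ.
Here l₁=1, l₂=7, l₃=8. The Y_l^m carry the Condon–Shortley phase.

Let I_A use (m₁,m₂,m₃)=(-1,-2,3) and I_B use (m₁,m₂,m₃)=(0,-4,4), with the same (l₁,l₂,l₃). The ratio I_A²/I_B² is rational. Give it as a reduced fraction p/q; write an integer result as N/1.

55/48

Same 1,7,8: normalisation and zero-m 3j drop out of the ratio.
A: Δ: 0! 2! 14! / 17! → 1/2040; sum: t=0:+1/87091200 = 1/87091200; 3j²(1 7 8; -1 -2 3) = Δ·Π!·Σ² = 11/408  (sign -1)
B: Δ: 0! 2! 14! / 17! → 1/2040; sum: t=0:+1/239500800 = 1/239500800; 3j²(1 7 8; 0 -4 4) = Δ·Π!·Σ² = 2/85  (sign +1)
I_A²/I_B² = (11/408)/(2/85) = 55/48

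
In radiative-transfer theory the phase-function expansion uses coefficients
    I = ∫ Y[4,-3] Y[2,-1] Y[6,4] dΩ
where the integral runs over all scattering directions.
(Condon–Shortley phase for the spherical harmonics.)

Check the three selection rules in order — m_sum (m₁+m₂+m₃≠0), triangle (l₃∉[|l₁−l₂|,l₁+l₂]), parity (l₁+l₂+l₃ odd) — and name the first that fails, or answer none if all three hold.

Σmᵢ = 0  ✓
l₃∈[|l₁−l₂|,l₁+l₂]=[2,6], have l₃=6  ✓
Σlᵢ = 12 ⇒ even  ✓

none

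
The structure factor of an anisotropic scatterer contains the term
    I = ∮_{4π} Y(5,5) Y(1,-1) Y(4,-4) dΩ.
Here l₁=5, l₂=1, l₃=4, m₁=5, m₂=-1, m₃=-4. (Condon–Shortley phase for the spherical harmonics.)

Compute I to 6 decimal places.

m-sum 0 ✓  L=10 even ✓  4≤4≤6 ✓
Π(2lᵢ+1) = 11×3×9 = 297
triangle coeff Δ(5,1,4) = 1/495
Σ_t [1,1]: t=1:−1/576 = -1/576
(3j)²=5/99 [(5 1 4; 0 0 0)], sign=-1
Σ_t [0,0]: t=0:+1/80640 = 1/80640
(3j)²=1/11 [(5 1 4; 5 -1 -4)], sign=+1
⇒ 4πI² = 15/11
I = (-1)√(15/11/(4π)) = -0.32941575

-0.329416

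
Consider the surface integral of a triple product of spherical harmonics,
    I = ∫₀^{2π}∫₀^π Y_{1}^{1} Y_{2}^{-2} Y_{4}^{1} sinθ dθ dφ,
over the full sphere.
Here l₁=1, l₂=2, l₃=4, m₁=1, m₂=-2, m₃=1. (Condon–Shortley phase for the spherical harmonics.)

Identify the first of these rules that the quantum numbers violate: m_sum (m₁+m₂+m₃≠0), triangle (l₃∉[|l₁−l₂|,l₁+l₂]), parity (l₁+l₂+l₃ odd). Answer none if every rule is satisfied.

azimuthal sum: 1 − 2 + 1 = 0  ✓
1 ≤ 4 ≤ 3 (triangle on l)  ✗
L = 1 + 2 + 4 = 7 (odd)

triangle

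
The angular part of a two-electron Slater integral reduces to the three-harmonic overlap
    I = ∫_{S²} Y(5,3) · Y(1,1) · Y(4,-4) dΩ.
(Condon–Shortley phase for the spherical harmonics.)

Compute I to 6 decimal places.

Rules hold: Σm=0, L=10 even, 4≤4≤6.
N = 11·3·9 = 297
Δ = 2!·8!·0!/11! = 1/495
Racah Σ t=1..1: t=1:−1/576 = -1/576
⇒ 3j(5 1 4; 0 0 0)² = 5/99, sgn -1
Racah Σ t=2..2: t=2:+1/80640 = 1/80640
⇒ 3j(5 1 4; 3 1 -4)² = 1/495, sgn +1
4πI² = N·(3j₀)²·(3jₘ)² = 1/33
I = -1·√(0.030303/4π) = -0.04910640

-0.049106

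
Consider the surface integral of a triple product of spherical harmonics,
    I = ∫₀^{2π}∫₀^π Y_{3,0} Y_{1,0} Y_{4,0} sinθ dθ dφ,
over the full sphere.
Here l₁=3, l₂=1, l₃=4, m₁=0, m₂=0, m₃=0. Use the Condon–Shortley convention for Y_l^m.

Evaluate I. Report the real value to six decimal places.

Rules hold: Σm=0, L=8 even, 2≤4≤4.
N = 7·3·9 = 189
Δ = 0!·6!·2!/9! = 1/252
Racah Σ t=0..0: t=0:+1/36 = 1/36
⇒ 3j(3 1 4; 0 0 0)² = 4/63, sgn +1
(m-triple is (0,0,0) — same symbol as above.)
4πI² = N·(3j₀)²·(3jₘ)² = 16/21
I = +1·√(0.761905/4π) = 0.24623252

0.246233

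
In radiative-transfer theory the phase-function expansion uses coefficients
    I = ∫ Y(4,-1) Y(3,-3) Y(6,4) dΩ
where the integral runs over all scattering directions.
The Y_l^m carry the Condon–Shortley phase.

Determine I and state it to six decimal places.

Σlᵢ=13 odd — θ-integrand is odd under cosθ→−cosθ; I=0

0.000000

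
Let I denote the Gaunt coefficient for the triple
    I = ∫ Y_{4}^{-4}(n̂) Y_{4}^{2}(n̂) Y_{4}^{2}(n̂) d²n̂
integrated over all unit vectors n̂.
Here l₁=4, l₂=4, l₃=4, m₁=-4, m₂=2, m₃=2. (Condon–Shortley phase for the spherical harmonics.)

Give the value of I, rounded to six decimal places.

m-sum 0 ✓  L=12 even ✓  0≤4≤8 ✓
Π(2lᵢ+1) = 9×9×9 = 729
triangle coeff Δ(4,4,4) = 1/450450
Σ_t [0,4]: t=0:+1/13824 t=1:−1/216 t=2:+1/64 t=3:−1/216 t=4:+1/13824 = 5/768
(3j)²=18/1001 [(4 4 4; 0 0 0)], sign=+1
Σ_t [4,4]: t=4:+1/2304 = 1/2304
(3j)²=5/143 [(4 4 4; -4 2 2)], sign=+1
⇒ 4πI² = 65610/143143
I = (+1)√(65610/143143/(4π)) = 0.19098314

0.190983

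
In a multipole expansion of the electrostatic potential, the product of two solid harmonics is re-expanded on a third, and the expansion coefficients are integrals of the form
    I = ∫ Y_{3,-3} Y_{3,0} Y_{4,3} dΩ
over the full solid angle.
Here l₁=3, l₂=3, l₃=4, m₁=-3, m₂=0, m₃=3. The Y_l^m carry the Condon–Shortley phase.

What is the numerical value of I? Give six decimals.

Rules hold: Σm=0, L=10 even, 0≤4≤6.
N = 7·7·9 = 441
Δ = 2!·4!·4!/11! = 1/34650
Racah Σ t=0..2: t=0:+1/72 t=1:−1/16 t=2:+1/72 = -5/144
⇒ 3j(3 3 4; 0 0 0)² = 2/77, sgn -1
Racah Σ t=2..2: t=2:+1/288 = 1/288
⇒ 3j(3 3 4; -3 0 3)² = 1/22, sgn -1
4πI² = N·(3j₀)²·(3jₘ)² = 63/121
I = +1·√(0.520661/4π) = 0.20355073

0.203551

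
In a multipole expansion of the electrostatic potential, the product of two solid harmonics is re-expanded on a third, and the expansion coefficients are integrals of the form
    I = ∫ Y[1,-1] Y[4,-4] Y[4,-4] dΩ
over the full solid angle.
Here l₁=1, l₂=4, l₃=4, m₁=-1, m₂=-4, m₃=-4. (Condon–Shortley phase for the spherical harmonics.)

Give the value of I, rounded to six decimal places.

m-sum = -1 − 4 − 4 = -9 ≠ 0 ⇒ I = 0

0.000000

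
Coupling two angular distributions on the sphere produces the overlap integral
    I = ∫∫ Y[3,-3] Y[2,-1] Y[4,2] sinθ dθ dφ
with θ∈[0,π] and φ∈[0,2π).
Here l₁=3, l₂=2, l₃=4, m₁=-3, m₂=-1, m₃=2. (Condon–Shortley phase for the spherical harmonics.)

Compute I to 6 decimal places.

Σmᵢ = -2 ≠ 0, so the φ-integral vanishes; I = 0

0.000000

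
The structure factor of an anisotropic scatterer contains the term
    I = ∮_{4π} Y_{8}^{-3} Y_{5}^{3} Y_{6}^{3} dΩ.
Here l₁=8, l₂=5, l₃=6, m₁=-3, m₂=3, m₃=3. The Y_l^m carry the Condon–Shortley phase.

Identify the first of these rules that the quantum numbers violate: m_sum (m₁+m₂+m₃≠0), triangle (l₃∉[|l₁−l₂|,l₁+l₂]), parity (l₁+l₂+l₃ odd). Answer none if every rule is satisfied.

m_sum

m₁+m₂+m₃ = -3 + 3 + 3 = 3  ✗
triangle: |8−5|=3 ≤ l₃=6 ≤ 8+5=13
parity: l₁+l₂+l₃ = 19 is odd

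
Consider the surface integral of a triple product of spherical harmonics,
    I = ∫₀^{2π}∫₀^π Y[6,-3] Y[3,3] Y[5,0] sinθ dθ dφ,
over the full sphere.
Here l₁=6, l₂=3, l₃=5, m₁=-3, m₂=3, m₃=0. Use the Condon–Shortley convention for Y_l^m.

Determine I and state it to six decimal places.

Rules hold: Σm=0, L=14 even, 3≤5≤9.
N = 13·7·11 = 1001
Δ = 4!·8!·2!/15! = 1/675675
Racah Σ t=1..3: t=1:−1/8640 t=2:+1/2304 t=3:−1/8640 = 7/34560
⇒ 3j(6 3 5; 0 0 0)² = 7/429, sgn -1
Racah Σ t=4..4: t=4:+1/34560 = 1/34560
⇒ 3j(6 3 5; -3 3 0)² = 4/143, sgn -1
4πI² = N·(3j₀)²·(3jₘ)² = 196/429
I = +1·√(0.456876/4π) = 0.19067531

0.190675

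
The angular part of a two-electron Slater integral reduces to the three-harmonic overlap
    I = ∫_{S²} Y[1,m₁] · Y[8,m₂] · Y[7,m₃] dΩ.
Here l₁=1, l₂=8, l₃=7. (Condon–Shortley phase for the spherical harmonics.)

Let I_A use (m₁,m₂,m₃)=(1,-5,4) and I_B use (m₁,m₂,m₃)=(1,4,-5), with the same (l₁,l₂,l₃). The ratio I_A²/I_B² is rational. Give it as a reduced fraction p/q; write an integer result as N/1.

Shared (l₁,l₂,l₃)=(1,8,7): N and (l;000)² cancel in I_A²/I_B².
A: Δ = 2!·0!·14!/17! = 1/2040; Racah Σ t=0..0: t=0:+1/479001600 = 1/479001600; ⇒ 3j(1 8 7; 1 -5 4)² = 13/340, sgn -1
B: Δ = 2!·0!·14!/17! = 1/2040; Racah Σ t=0..0: t=0:+1/1916006400 = 1/1916006400; ⇒ 3j(1 8 7; 1 4 -5)² = 1/340, sgn +1
I_A²/I_B² = (13/340)/(1/340) = 13/1

13/1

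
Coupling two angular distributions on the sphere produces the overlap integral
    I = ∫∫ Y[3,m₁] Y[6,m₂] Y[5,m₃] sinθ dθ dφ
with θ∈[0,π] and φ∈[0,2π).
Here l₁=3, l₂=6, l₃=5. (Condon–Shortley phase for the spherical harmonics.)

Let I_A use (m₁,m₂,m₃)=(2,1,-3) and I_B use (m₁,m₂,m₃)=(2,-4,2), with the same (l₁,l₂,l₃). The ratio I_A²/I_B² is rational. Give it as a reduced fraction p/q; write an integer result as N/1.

32/9

Same 3,6,5: normalisation and zero-m 3j drop out of the ratio.
A: Δ: 4! 2! 8! / 15! → 1/675675; sum: t=0:+1/120960 t=1:−1/17280 = -1/20160; 3j²(3 6 5; 2 1 -3) = Δ·Π!·Σ² = 64/3003  (sign -1)
B: Δ: 4! 2! 8! / 15! → 1/675675; sum: t=0:+1/34560 t=1:−1/60480 = 1/80640; 3j²(3 6 5; 2 -4 2) = Δ·Π!·Σ² = 6/1001  (sign -1)
I_A²/I_B² = (64/3003)/(6/1001) = 32/9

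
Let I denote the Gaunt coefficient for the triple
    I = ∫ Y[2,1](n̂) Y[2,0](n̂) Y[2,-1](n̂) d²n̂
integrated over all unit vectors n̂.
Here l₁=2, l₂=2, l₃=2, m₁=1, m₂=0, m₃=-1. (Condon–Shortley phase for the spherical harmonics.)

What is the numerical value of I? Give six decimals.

-0.090112

Rules hold: Σm=0, L=6 even, 0≤2≤4.
N = 5·5·5 = 125
Δ = 2!·2!·2!/7! = 1/630
Racah Σ t=0..2: t=0:+1/8 t=1:−1/1 t=2:+1/8 = -3/4
⇒ 3j(2 2 2; 0 0 0)² = 2/35, sgn -1
Racah Σ t=0..1: t=0:+1/4 t=1:−1/2 = -1/4
⇒ 3j(2 2 2; 1 0 -1)² = 1/70, sgn +1
4πI² = N·(3j₀)²·(3jₘ)² = 5/49
I = -1·√(0.102041/4π) = -0.09011188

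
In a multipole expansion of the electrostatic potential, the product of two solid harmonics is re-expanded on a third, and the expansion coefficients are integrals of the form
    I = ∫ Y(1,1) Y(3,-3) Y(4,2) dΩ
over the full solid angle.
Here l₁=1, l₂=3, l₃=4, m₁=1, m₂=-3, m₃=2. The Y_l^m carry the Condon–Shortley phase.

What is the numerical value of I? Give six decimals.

Rules hold: Σm=0, L=8 even, 2≤4≤4.
N = 3·7·9 = 189
Δ = 0!·2!·6!/9! = 1/252
Racah Σ t=0..0: t=0:+1/36 = 1/36
⇒ 3j(1 3 4; 0 0 0)² = 4/63, sgn +1
Racah Σ t=0..0: t=0:+1/1440 = 1/1440
⇒ 3j(1 3 4; 1 -3 2)² = 1/252, sgn +1
4πI² = N·(3j₀)²·(3jₘ)² = 1/21
I = +1·√(0.047619/4π) = 0.06155813

0.061558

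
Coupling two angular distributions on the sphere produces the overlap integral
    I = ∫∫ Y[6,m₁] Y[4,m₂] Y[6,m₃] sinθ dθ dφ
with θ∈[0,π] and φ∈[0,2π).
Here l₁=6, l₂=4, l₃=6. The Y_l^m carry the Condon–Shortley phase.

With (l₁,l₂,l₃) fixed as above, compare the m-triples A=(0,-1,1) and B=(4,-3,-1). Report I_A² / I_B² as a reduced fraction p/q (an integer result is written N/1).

l's match ⇒ only the (l;m) 3-j factors differ between A and B.
A: triangle coeff Δ(6,4,6) = 1/15315300; Σ_t [0,3]: t=0:+1/207360 t=1:−1/17280 t=2:+1/13824 t=3:−1/103680 = 1/103680; (3j)²=10/7293 [(6 4 6; 0 -1 1)], sign=-1
B: triangle coeff Δ(6,4,6) = 1/15315300; Σ_t [0,1]: t=0:+1/207360 t=1:−1/725760 = 1/290304; (3j)²=125/7293 [(6 4 6; 4 -3 -1)], sign=-1
I_A²/I_B² = (10/7293)/(125/7293) = 2/25

2/25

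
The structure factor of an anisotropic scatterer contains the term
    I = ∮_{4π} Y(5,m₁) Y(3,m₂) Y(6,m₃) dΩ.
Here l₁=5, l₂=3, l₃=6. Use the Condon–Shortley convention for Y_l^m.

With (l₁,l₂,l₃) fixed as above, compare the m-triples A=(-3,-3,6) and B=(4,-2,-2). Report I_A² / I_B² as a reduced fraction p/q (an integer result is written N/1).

Shared (l₁,l₂,l₃)=(5,3,6): N and (l;000)² cancel in I_A²/I_B².
A: Δ = 2!·8!·4!/15! = 1/675675; Racah Σ t=0..0: t=0:+1/1935360 = 1/1935360; ⇒ 3j(5 3 6; -3 -3 6)² = 1/91, sgn +1
B: Δ = 2!·8!·4!/15! = 1/675675; Racah Σ t=0..1: t=0:+1/60480 t=1:−1/967680 = 1/64512; ⇒ 3j(5 3 6; 4 -2 -2)² = 15/1001, sgn +1
I_A²/I_B² = (1/91)/(15/1001) = 11/15

11/15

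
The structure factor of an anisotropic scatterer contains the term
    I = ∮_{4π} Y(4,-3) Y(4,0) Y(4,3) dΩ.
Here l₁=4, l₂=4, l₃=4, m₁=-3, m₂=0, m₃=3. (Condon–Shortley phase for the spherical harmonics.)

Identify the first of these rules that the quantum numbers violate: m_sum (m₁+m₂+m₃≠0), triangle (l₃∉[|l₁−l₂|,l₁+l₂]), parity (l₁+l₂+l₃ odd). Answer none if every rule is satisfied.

azimuthal sum: -3 + 0 + 3 = 0  ✓
0 ≤ 4 ≤ 8 (triangle on l)  ✓
L = 4 + 4 + 4 = 12 (even)  ✓

none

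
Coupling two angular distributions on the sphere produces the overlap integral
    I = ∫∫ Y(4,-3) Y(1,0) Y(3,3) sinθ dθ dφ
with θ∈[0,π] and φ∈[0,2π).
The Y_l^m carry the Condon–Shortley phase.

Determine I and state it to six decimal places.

Checks pass: Σm=0; 8 even; l₃=3∈[3,5].
(2·4+1)(2·1+1)(2·3+1) = 189
Δ: 2! 6! 0! / 9! → 1/252
sum: t=1:−1/36 = -1/36
3j²(4 1 3; 0 0 0) = Δ·Π!·Σ² = 4/63  (sign +1)
sum: t=1:−1/720 = -1/720
3j²(4 1 3; -3 0 3) = Δ·Π!·Σ² = 1/36  (sign -1)
combine: 4πI² = 189·4/63·1/36 = 1/3
take √, sign -1: I = -0.16286750

-0.162868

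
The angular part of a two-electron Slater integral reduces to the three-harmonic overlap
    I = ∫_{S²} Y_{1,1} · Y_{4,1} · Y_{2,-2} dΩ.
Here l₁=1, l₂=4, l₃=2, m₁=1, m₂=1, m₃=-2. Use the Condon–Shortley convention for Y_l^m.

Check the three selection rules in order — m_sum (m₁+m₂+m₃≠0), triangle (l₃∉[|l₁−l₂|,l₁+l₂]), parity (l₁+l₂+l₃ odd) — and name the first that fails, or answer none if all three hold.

azimuthal sum: 1 + 1 − 2 = 0  ✓
3 ≤ 2 ≤ 5 (triangle on l)  ✗
L = 1 + 4 + 2 = 7 (odd)

triangle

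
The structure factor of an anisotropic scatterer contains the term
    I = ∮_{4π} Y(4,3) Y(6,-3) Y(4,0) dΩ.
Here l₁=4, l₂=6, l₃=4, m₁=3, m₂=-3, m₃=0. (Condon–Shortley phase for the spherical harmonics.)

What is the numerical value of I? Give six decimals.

Rules hold: Σm=0, L=14 even, 2≤4≤10.
N = 9·13·9 = 1053
Δ = 6!·2!·6!/15! = 1/1261260
Racah Σ t=2..4: t=2:+1/4608 t=3:−1/1296 t=4:+1/4608 = -7/20736
⇒ 3j(4 6 4; 0 0 0)² = 20/1287, sgn -1
Racah Σ t=0..1: t=0:+1/25920 t=1:−1/11520 = -1/20736
⇒ 3j(4 6 4; 3 -3 0)² = 5/429, sgn -1
4πI² = N·(3j₀)²·(3jₘ)² = 300/1573
I = +1·√(0.190718/4π) = 0.12319450

0.123195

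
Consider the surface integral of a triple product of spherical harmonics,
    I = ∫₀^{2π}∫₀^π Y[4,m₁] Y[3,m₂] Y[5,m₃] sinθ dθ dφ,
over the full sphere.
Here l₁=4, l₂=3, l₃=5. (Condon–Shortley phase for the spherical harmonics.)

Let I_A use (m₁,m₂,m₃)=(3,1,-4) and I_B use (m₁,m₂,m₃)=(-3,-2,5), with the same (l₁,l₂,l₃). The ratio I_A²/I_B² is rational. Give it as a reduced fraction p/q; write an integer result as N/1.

1/25

Same 4,3,5: normalisation and zero-m 3j drop out of the ratio.
A: Δ: 2! 6! 4! / 13! → 1/180180; sum: t=0:+1/5760 t=1:−1/4320 = -1/17280; 3j²(4 3 5; 3 1 -4) = Δ·Π!·Σ² = 7/4290  (sign +1)
B: Δ: 2! 6! 4! / 13! → 1/180180; sum: t=1:−1/17280 = -1/17280; 3j²(4 3 5; -3 -2 5) = Δ·Π!·Σ² = 35/858  (sign -1)
I_A²/I_B² = (7/4290)/(35/858) = 1/25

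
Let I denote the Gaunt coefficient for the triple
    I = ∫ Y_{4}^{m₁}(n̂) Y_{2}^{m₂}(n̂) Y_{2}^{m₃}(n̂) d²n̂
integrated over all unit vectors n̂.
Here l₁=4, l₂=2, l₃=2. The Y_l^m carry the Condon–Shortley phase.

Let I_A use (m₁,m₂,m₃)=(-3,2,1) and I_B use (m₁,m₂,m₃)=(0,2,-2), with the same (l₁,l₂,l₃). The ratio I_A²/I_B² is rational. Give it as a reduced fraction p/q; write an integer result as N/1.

35/1

Same 4,2,2: normalisation and zero-m 3j drop out of the ratio.
A: Δ: 4! 4! 0! / 9! → 1/630; sum: t=4:+1/144 = 1/144; 3j²(4 2 2; -3 2 1) = Δ·Π!·Σ² = 1/18  (sign -1)
B: Δ: 4! 4! 0! / 9! → 1/630; sum: t=4:+1/576 = 1/576; 3j²(4 2 2; 0 2 -2) = Δ·Π!·Σ² = 1/630  (sign +1)
I_A²/I_B² = (1/18)/(1/630) = 35/1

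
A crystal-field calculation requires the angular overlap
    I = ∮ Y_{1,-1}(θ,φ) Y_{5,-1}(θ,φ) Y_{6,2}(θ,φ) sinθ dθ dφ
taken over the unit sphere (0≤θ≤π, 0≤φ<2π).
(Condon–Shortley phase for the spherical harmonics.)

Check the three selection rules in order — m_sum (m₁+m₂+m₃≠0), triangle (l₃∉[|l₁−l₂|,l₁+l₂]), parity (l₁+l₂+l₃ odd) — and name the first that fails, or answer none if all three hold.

none

Σmᵢ = 0  ✓
l₃∈[|l₁−l₂|,l₁+l₂]=[4,6], have l₃=6  ✓
Σlᵢ = 12 ⇒ even  ✓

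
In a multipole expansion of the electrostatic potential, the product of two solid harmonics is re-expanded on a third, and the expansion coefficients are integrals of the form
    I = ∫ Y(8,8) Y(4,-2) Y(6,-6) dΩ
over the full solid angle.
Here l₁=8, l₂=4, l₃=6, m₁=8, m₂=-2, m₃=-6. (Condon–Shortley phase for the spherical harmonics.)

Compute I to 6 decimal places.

-0.198019

Checks pass: Σm=0; 18 even; l₃=6∈[4,12].
(2·8+1)(2·4+1)(2·6+1) = 1989
Δ: 6! 10! 2! / 19! → 1/23279256
sum: t=2:+1/1658880 t=3:−1/518400 t=4:+1/1658880 = -1/1382400
3j²(8 4 6; 0 0 0) = Δ·Π!·Σ² = 504/46189  (sign -1)
sum: t=0:+1/5225472000 = 1/5225472000
3j²(8 4 6; 8 -2 -6) = Δ·Π!·Σ² = 22/969  (sign +1)
combine: 4πI² = 1989·504/46189·22/969 = 3024/6137
take √, sign -1: I = -0.19801947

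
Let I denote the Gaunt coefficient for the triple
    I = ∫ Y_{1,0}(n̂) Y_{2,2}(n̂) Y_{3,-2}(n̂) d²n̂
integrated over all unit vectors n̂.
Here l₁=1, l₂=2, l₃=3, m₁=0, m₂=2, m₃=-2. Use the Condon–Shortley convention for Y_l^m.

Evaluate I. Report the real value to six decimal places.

Checks pass: Σm=0; 6 even; l₃=3∈[1,3].
(2·1+1)(2·2+1)(2·3+1) = 105
Δ: 0! 2! 4! / 7! → 1/105
sum: t=0:+1/4 = 1/4
3j²(1 2 3; 0 0 0) = Δ·Π!·Σ² = 3/35  (sign -1)
sum: t=0:+1/24 = 1/24
3j²(1 2 3; 0 2 -2) = Δ·Π!·Σ² = 1/21  (sign -1)
combine: 4πI² = 105·3/35·1/21 = 3/7
take √, sign +1: I = 0.18467439

0.184674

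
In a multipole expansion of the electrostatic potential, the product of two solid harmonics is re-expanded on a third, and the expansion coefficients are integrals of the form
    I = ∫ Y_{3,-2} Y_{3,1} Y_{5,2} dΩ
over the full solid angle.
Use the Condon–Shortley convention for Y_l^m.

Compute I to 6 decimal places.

0.000000

Σmᵢ = 1 ≠ 0, so the φ-integral vanishes; I = 0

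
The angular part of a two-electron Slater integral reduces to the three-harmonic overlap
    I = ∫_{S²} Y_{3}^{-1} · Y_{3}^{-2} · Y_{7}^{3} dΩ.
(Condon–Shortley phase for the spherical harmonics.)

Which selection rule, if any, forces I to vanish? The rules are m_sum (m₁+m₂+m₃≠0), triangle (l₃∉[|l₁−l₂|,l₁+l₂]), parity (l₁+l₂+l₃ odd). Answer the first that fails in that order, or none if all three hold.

Σmᵢ = 0  ✓
l₃∈[|l₁−l₂|,l₁+l₂]=[0,6], have l₃=7  ✗
Σlᵢ = 13 ⇒ odd

triangle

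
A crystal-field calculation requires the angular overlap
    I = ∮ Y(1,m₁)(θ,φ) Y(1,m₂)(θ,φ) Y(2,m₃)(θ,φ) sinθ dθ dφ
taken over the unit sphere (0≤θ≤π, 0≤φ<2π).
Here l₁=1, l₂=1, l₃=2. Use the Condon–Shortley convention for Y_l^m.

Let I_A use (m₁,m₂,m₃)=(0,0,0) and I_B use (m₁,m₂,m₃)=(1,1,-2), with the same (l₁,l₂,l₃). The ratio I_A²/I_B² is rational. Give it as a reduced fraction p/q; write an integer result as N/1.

l's match ⇒ only the (l;m) 3-j factors differ between A and B.
A: triangle coeff Δ(1,1,2) = 1/30; Σ_t [0,0]: t=0:+1/1 = 1/1; (3j)²=2/15 [(1 1 2; 0 0 0)], sign=+1
B: triangle coeff Δ(1,1,2) = 1/30; Σ_t [0,0]: t=0:+1/4 = 1/4; (3j)²=1/5 [(1 1 2; 1 1 -2)], sign=+1
I_A²/I_B² = (2/15)/(1/5) = 2/3

2/3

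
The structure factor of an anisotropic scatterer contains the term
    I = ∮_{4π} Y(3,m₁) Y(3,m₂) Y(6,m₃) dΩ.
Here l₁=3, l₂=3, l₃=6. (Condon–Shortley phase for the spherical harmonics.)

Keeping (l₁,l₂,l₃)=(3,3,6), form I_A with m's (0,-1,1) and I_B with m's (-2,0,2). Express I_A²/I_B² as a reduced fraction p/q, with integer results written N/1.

25/16

l's match ⇒ only the (l;m) 3-j factors differ between A and B.
A: triangle coeff Δ(3,3,6) = 1/12012; Σ_t [0,0]: t=0:+1/1728 = 1/1728; (3j)²=25/858 [(3 3 6; 0 -1 1)], sign=-1
B: triangle coeff Δ(3,3,6) = 1/12012; Σ_t [0,0]: t=0:+1/4320 = 1/4320; (3j)²=8/429 [(3 3 6; -2 0 2)], sign=+1
I_A²/I_B² = (25/858)/(8/429) = 25/16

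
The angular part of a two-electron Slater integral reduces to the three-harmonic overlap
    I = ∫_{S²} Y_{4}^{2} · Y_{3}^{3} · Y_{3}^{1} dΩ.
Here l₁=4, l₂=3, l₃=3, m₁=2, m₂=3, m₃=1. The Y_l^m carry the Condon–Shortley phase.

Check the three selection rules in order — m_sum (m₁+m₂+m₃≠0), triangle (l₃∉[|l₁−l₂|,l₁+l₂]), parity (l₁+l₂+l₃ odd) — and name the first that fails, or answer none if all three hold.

azimuthal sum: 2 + 3 + 1 = 6  ✗
1 ≤ 3 ≤ 7 (triangle on l)
L = 4 + 3 + 3 = 10 (even)

m_sum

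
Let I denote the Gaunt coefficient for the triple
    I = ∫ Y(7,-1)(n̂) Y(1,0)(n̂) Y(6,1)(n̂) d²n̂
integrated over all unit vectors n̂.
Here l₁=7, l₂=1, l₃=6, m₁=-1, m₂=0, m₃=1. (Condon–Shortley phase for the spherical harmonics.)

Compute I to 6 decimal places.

-0.242415

Rules hold: Σm=0, L=14 even, 6≤6≤8.
N = 15·3·13 = 585
Δ = 2!·12!·0!/15! = 1/1365
Racah Σ t=1..1: t=1:−1/518400 = -1/518400
⇒ 3j(7 1 6; 0 0 0)² = 7/195, sgn -1
Racah Σ t=1..1: t=1:−1/604800 = -1/604800
⇒ 3j(7 1 6; -1 0 1)² = 16/455, sgn +1
4πI² = N·(3j₀)²·(3jₘ)² = 48/65
I = -1·√(0.738462/4π) = -0.24241473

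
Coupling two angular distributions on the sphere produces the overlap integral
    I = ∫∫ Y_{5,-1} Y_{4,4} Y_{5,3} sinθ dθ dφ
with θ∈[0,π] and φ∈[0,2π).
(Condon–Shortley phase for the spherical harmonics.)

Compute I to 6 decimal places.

m-sum = -1 + 4 + 3 = 6 ≠ 0 ⇒ I = 0

0.000000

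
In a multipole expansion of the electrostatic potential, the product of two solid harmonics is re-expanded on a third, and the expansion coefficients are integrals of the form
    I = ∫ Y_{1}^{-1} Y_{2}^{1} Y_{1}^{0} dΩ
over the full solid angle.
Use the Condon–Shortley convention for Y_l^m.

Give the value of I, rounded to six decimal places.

-0.218510

m-sum 0 ✓  L=4 even ✓  1≤1≤3 ✓
Π(2lᵢ+1) = 3×5×3 = 45
triangle coeff Δ(1,2,1) = 1/30
Σ_t [1,1]: t=1:−1/1 = -1/1
(3j)²=2/15 [(1 2 1; 0 0 0)], sign=+1
Σ_t [2,2]: t=2:+1/2 = 1/2
(3j)²=1/10 [(1 2 1; -1 1 0)], sign=-1
⇒ 4πI² = 3/5
I = (-1)√(3/5/(4π)) = -0.21850969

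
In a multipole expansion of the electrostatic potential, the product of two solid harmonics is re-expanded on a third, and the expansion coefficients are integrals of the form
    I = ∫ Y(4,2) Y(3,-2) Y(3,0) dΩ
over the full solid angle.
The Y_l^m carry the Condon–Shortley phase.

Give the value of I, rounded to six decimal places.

-0.044418

Checks pass: Σm=0; 10 even; l₃=3∈[1,7].
(2·4+1)(2·3+1)(2·3+1) = 441
Δ: 4! 4! 2! / 11! → 1/34650
sum: t=1:−1/72 t=2:+1/16 t=3:−1/72 = 5/144
3j²(4 3 3; 0 0 0) = Δ·Π!·Σ² = 2/77  (sign -1)
sum: t=0:+1/96 t=1:−1/72 = -1/288
3j²(4 3 3; 2 -2 0) = Δ·Π!·Σ² = 1/462  (sign +1)
combine: 4πI² = 441·2/77·1/462 = 3/121
take √, sign -1: I = -0.04441841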